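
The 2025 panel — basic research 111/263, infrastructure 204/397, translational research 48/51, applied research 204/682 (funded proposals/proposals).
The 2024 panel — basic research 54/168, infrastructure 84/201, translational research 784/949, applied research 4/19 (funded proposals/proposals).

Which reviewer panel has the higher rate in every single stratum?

the 2025 panel

Basic research: the 2025 panel 111/263 = 42.2%, the 2024 panel 54/168 = 32.1% → the 2025 panel
Infrastructure: the 2025 panel 204/397 = 51.4%, the 2024 panel 84/201 = 41.8% → the 2025 panel
Translational research: the 2025 panel 48/51 = 94.1%, the 2024 panel 784/949 = 82.6% → the 2025 panel
Applied research: the 2025 panel 204/682 = 29.9%, the 2024 panel 4/19 = 21.1% → the 2025 panel
The 2025 panel has the higher rate in all 4 groups.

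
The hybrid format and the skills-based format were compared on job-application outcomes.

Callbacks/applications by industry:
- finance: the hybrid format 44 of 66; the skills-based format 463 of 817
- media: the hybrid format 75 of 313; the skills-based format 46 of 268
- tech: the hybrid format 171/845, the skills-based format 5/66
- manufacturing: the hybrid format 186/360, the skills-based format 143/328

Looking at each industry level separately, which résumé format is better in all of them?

the hybrid format

Finance: the hybrid format 44/66 = 66.7%, the skills-based format 463/817 = 56.7% → the hybrid format
Media: the hybrid format 75/313 = 24.0%, the skills-based format 46/268 = 17.2% → the hybrid format
Tech: the hybrid format 171/845 = 20.2%, the skills-based format 5/66 = 7.6% → the hybrid format
Manufacturing: the hybrid format 186/360 = 51.7%, the skills-based format 143/328 = 43.6% → the hybrid format
The hybrid format has the higher rate in all 4 groups.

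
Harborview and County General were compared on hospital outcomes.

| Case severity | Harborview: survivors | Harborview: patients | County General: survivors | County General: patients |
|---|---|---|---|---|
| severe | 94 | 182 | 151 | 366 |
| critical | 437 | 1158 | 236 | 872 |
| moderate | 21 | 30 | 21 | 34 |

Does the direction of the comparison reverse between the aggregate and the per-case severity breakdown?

No

Severe: Harborview 94/182 = 51.6%, County General 151/366 = 41.3% → Harborview
Critical: Harborview 437/1158 = 37.7%, County General 236/872 = 27.1% → Harborview
Moderate: Harborview 21/30 = 70.0%, County General 21/34 = 61.8% → Harborview
Overall: Harborview 552/1370 = 40.3%, County General 408/1272 = 32.1% → Harborview
Harborview wins overall and in every case group — no reversal.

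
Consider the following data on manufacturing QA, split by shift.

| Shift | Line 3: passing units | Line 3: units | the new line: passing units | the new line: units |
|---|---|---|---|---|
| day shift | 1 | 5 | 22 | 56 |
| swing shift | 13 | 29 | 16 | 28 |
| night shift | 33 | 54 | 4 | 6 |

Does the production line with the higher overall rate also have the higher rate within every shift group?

No

Day shift: Line 3 1/5 = 20.0%, the new line 22/56 = 39.3% → the new line
Swing shift: Line 3 13/29 = 44.8%, the new line 16/28 = 57.1% → the new line
Night shift: Line 3 33/54 = 61.1%, the new line 4/6 = 66.7% → the new line
Overall: Line 3 47/88 = 53.4%, the new line 42/90 = 46.7% → Line 3
The new line wins each shift group but Line 3 wins overall — the comparison reverses. The new line's units skew toward day shift, which has a lower base rate.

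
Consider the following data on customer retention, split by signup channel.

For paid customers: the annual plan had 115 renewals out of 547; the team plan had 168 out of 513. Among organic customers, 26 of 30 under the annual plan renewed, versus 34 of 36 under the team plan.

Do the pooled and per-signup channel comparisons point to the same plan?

Yes

Paid: the annual plan 115/547 = 21.0%, the team plan 168/513 = 32.7% → the team plan
Organic: the annual plan 26/30 = 86.7%, the team plan 34/36 = 94.4% → the team plan
Overall: the annual plan 141/577 = 24.4%, the team plan 202/549 = 36.8% → the team plan
The team plan wins overall and in every signup group — no reversal.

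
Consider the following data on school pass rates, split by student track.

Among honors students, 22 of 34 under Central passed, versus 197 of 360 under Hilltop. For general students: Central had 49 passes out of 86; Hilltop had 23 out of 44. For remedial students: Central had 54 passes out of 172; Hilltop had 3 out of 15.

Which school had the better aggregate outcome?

Honors: Central 22/34 = 64.7%, Hilltop 197/360 = 54.7% → Central
General: Central 49/86 = 57.0%, Hilltop 23/44 = 52.3% → Central
Remedial: Central 54/172 = 31.4%, Hilltop 3/15 = 20.0% → Central
Overall: Central 125/292 = 42.8%, Hilltop 223/419 = 53.2% → Hilltop
(Central wins every student group but Hilltop wins overall — Central's students skew toward the low-rate remedial group.)

Hilltop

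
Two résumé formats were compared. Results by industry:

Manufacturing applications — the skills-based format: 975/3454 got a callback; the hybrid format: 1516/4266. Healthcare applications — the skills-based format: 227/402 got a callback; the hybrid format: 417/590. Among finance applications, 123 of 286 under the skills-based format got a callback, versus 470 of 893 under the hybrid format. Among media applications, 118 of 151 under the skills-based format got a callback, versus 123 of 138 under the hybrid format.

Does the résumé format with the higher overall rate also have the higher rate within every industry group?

Manufacturing: the skills-based format 975/3454 = 28.2%, the hybrid format 1516/4266 = 35.5% → the hybrid format
Healthcare: the skills-based format 227/402 = 56.5%, the hybrid format 417/590 = 70.7% → the hybrid format
Finance: the skills-based format 123/286 = 43.0%, the hybrid format 470/893 = 52.6% → the hybrid format
Media: the skills-based format 118/151 = 78.1%, the hybrid format 123/138 = 89.1% → the hybrid format
Overall: the skills-based format 1443/4293 = 33.6%, the hybrid format 2526/5887 = 42.9% → the hybrid format
The hybrid format wins overall and in every industry group — no reversal.

Yes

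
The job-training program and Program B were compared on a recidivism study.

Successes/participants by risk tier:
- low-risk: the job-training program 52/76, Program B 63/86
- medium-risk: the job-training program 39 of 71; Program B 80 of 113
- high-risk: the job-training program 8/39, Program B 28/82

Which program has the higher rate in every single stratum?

Program B

Low-risk: the job-training program 52/76 = 68.4%, Program B 63/86 = 73.3% → Program B
Medium-risk: the job-training program 39/71 = 54.9%, Program B 80/113 = 70.8% → Program B
High-risk: the job-training program 8/39 = 20.5%, Program B 28/82 = 34.1% → Program B
Program B has the higher rate in all 3 groups.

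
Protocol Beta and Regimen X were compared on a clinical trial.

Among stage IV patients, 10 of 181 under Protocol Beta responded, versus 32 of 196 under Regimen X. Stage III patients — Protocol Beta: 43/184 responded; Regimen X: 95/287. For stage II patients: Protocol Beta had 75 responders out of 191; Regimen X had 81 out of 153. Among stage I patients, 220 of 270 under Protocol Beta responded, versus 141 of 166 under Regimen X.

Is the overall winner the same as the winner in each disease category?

Yes

Stage IV: Protocol Beta 10/181 = 5.5%, Regimen X 32/196 = 16.3% → Regimen X
Stage III: Protocol Beta 43/184 = 23.4%, Regimen X 95/287 = 33.1% → Regimen X
Stage II: Protocol Beta 75/191 = 39.3%, Regimen X 81/153 = 52.9% → Regimen X
Stage I: Protocol Beta 220/270 = 81.5%, Regimen X 141/166 = 84.9% → Regimen X
Overall: Protocol Beta 348/826 = 42.1%, Regimen X 349/802 = 43.5% → Regimen X
Regimen X wins overall and in every disease group — no reversal.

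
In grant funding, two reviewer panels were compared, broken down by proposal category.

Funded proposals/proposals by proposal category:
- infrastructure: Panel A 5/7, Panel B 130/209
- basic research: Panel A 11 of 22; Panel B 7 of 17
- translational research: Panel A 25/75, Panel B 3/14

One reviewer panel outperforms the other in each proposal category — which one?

Infrastructure: Panel A 5/7 = 71.4%, Panel B 130/209 = 62.2% → Panel A
Basic research: Panel A 11/22 = 50.0%, Panel B 7/17 = 41.2% → Panel A
Translational research: Panel A 25/75 = 33.3%, Panel B 3/14 = 21.4% → Panel A
Panel A has the higher rate in all 3 groups.

Panel A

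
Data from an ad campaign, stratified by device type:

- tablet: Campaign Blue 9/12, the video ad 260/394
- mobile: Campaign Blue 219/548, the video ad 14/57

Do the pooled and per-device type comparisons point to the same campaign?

No

Tablet: Campaign Blue 9/12 = 75.0%, the video ad 260/394 = 66.0% → Campaign Blue
Mobile: Campaign Blue 219/548 = 40.0%, the video ad 14/57 = 24.6% → Campaign Blue
Overall: Campaign Blue 228/560 = 40.7%, the video ad 274/451 = 60.8% → the video ad
Campaign Blue wins each device group but the video ad wins overall — the comparison reverses. Campaign Blue's impressions skew toward mobile, which has a lower base rate.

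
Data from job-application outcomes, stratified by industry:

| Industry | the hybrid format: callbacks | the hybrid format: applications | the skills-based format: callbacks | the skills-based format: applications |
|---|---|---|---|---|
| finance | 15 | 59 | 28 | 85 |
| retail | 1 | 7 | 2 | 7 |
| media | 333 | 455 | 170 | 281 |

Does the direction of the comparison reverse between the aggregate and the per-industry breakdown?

Finance: the hybrid format 15/59 = 25.4%, the skills-based format 28/85 = 32.9% → the skills-based format
Retail: the hybrid format 1/7 = 14.3%, the skills-based format 2/7 = 28.6% → the skills-based format
Media: the hybrid format 333/455 = 73.2%, the skills-based format 170/281 = 60.5% → the hybrid format
Overall: the hybrid format 349/521 = 67.0%, the skills-based format 200/373 = 53.6% → the hybrid format
Neither sweeps: the hybrid format wins 1 of 3 groups, the skills-based format wins 2. The hybrid format wins overall but not every group — no Simpson reversal.

No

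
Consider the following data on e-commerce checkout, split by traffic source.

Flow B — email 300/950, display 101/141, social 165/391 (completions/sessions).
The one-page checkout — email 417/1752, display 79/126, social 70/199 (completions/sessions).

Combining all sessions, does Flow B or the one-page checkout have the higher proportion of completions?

Email: Flow B 300/950 = 31.6%, the one-page checkout 417/1752 = 23.8% → Flow B
Display: Flow B 101/141 = 71.6%, the one-page checkout 79/126 = 62.7% → Flow B
Social: Flow B 165/391 = 42.2%, the one-page checkout 70/199 = 35.2% → Flow B
Overall: Flow B 566/1482 = 38.2%, the one-page checkout 566/2077 = 27.3% → Flow B

Flow B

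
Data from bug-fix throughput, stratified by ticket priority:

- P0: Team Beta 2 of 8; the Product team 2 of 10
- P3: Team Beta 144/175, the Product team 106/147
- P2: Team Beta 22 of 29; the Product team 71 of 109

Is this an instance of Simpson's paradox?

No

P0: Team Beta 2/8 = 25.0%, the Product team 2/10 = 20.0% → Team Beta
P3: Team Beta 144/175 = 82.3%, the Product team 106/147 = 72.1% → Team Beta
P2: Team Beta 22/29 = 75.9%, the Product team 71/109 = 65.1% → Team Beta
Overall: Team Beta 168/212 = 79.2%, the Product team 179/266 = 67.3% → Team Beta
Team Beta wins overall and in every ticket group — no reversal.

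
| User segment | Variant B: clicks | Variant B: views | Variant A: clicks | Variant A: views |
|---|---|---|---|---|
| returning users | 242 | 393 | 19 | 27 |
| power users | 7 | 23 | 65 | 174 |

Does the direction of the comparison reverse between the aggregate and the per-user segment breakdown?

Yes

Returning users: Variant B 242/393 = 61.6%, Variant A 19/27 = 70.4% → Variant A
Power users: Variant B 7/23 = 30.4%, Variant A 65/174 = 37.4% → Variant A
Overall: Variant B 249/416 = 59.9%, Variant A 84/201 = 41.8% → Variant B
Variant A wins each user group but Variant B wins overall — the comparison reverses. Variant A's views skew toward power users, which has a lower base rate.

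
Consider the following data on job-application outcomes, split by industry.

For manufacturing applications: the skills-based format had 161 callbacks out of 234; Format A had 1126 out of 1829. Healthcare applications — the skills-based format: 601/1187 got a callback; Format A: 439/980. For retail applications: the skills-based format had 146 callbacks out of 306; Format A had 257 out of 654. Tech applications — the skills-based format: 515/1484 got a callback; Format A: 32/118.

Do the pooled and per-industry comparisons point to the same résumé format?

Manufacturing: the skills-based format 161/234 = 68.8%, Format A 1126/1829 = 61.6% → the skills-based format
Healthcare: the skills-based format 601/1187 = 50.6%, Format A 439/980 = 44.8% → the skills-based format
Retail: the skills-based format 146/306 = 47.7%, Format A 257/654 = 39.3% → the skills-based format
Tech: the skills-based format 515/1484 = 34.7%, Format A 32/118 = 27.1% → the skills-based format
Overall: the skills-based format 1423/3211 = 44.3%, Format A 1854/3581 = 51.8% → Format A
The skills-based format wins each industry group but Format A wins overall — the comparison reverses. The skills-based format's applications skew toward tech, which has a lower base rate.

No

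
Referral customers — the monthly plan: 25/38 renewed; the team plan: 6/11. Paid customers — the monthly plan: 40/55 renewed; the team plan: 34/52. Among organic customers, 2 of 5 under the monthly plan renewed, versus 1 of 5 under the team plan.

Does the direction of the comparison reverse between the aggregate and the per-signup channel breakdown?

Referral: the monthly plan 25/38 = 65.8%, the team plan 6/11 = 54.5% → the monthly plan
Paid: the monthly plan 40/55 = 72.7%, the team plan 34/52 = 65.4% → the monthly plan
Organic: the monthly plan 2/5 = 40.0%, the team plan 1/5 = 20.0% → the monthly plan
Overall: the monthly plan 67/98 = 68.4%, the team plan 41/68 = 60.3% → the monthly plan
The monthly plan wins overall and in every signup group — no reversal.

No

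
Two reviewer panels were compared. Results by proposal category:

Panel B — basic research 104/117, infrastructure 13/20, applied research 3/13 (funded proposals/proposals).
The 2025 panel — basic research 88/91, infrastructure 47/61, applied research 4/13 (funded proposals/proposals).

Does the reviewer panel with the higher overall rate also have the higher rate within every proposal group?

Yes

Basic research: Panel B 104/117 = 88.9%, the 2025 panel 88/91 = 96.7% → the 2025 panel
Infrastructure: Panel B 13/20 = 65.0%, the 2025 panel 47/61 = 77.0% → the 2025 panel
Applied research: Panel B 3/13 = 23.1%, the 2025 panel 4/13 = 30.8% → the 2025 panel
Overall: Panel B 120/150 = 80.0%, the 2025 panel 139/165 = 84.2% → the 2025 panel
The 2025 panel wins overall and in every proposal group — no reversal.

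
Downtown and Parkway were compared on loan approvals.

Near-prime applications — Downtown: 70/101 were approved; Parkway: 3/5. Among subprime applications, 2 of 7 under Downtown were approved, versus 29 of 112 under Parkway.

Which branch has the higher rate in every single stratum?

Downtown

Near-prime: Downtown 70/101 = 69.3%, Parkway 3/5 = 60.0% → Downtown
Subprime: Downtown 2/7 = 28.6%, Parkway 29/112 = 25.9% → Downtown
Downtown has the higher rate in both groups.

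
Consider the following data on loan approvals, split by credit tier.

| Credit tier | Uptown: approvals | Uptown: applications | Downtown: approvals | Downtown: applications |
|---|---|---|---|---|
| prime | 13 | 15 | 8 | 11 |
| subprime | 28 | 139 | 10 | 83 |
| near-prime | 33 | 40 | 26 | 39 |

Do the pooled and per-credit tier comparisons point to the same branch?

Yes

Prime: Uptown 13/15 = 86.7%, Downtown 8/11 = 72.7% → Uptown
Subprime: Uptown 28/139 = 20.1%, Downtown 10/83 = 12.0% → Uptown
Near-prime: Uptown 33/40 = 82.5%, Downtown 26/39 = 66.7% → Uptown
Overall: Uptown 74/194 = 38.1%, Downtown 44/133 = 33.1% → Uptown
Uptown wins overall and in every credit group — no reversal.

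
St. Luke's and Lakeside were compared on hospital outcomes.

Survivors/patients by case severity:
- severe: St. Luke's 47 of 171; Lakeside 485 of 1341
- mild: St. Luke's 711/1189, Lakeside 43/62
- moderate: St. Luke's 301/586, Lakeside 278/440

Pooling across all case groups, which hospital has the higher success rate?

Severe: St. Luke's 47/171 = 27.5%, Lakeside 485/1341 = 36.2% → Lakeside
Mild: St. Luke's 711/1189 = 59.8%, Lakeside 43/62 = 69.4% → Lakeside
Moderate: St. Luke's 301/586 = 51.4%, Lakeside 278/440 = 63.2% → Lakeside
Overall: St. Luke's 1059/1946 = 54.4%, Lakeside 806/1843 = 43.7% → St. Luke's
(Lakeside wins every case group but St. Luke's wins overall — Lakeside's patients skew toward the low-rate severe group.)

St. Luke's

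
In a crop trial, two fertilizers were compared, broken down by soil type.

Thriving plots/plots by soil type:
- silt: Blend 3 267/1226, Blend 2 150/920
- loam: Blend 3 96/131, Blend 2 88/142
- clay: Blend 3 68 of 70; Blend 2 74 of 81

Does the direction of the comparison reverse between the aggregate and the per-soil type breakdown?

No

Silt: Blend 3 267/1226 = 21.8%, Blend 2 150/920 = 16.3% → Blend 3
Loam: Blend 3 96/131 = 73.3%, Blend 2 88/142 = 62.0% → Blend 3
Clay: Blend 3 68/70 = 97.1%, Blend 2 74/81 = 91.4% → Blend 3
Overall: Blend 3 431/1427 = 30.2%, Blend 2 312/1143 = 27.3% → Blend 3
Blend 3 wins overall and in every soil group — no reversal.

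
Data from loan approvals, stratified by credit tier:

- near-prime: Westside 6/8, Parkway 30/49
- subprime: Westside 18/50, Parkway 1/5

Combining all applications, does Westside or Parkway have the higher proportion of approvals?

Near-prime: Westside 6/8 = 75.0%, Parkway 30/49 = 61.2% → Westside
Subprime: Westside 18/50 = 36.0%, Parkway 1/5 = 20.0% → Westside
Overall: Westside 24/58 = 41.4%, Parkway 31/54 = 57.4% → Parkway
(Westside wins every credit group but Parkway wins overall — Westside's applications skew toward the low-rate subprime group.)

Parkway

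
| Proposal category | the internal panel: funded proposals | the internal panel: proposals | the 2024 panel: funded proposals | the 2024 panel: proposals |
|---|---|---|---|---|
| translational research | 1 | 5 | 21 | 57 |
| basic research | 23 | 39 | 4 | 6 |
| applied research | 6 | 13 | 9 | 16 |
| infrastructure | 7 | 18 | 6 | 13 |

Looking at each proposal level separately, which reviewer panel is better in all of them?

Translational research: the internal panel 1/5 = 20.0%, the 2024 panel 21/57 = 36.8% → the 2024 panel
Basic research: the internal panel 23/39 = 59.0%, the 2024 panel 4/6 = 66.7% → the 2024 panel
Applied research: the internal panel 6/13 = 46.2%, the 2024 panel 9/16 = 56.2% → the 2024 panel
Infrastructure: the internal panel 7/18 = 38.9%, the 2024 panel 6/13 = 46.2% → the 2024 panel
The 2024 panel has the higher rate in all 4 groups.

the 2024 panel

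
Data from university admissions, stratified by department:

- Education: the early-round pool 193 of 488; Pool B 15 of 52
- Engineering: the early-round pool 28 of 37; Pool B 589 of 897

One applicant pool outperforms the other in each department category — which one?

Education: the early-round pool 193/488 = 39.5%, Pool B 15/52 = 28.8% → the early-round pool
Engineering: the early-round pool 28/37 = 75.7%, Pool B 589/897 = 65.7% → the early-round pool
The early-round pool has the higher rate in both groups.

the early-round pool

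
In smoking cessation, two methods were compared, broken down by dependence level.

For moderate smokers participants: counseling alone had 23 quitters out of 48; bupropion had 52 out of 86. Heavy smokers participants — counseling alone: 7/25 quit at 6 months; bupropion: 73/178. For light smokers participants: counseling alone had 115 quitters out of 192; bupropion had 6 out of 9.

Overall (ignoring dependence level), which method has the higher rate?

Moderate smokers: counseling alone 23/48 = 47.9%, bupropion 52/86 = 60.5% → bupropion
Heavy smokers: counseling alone 7/25 = 28.0%, bupropion 73/178 = 41.0% → bupropion
Light smokers: counseling alone 115/192 = 59.9%, bupropion 6/9 = 66.7% → bupropion
Overall: counseling alone 145/265 = 54.7%, bupropion 131/273 = 48.0% → counseling alone
(Bupropion wins every dependence group but counseling alone wins overall — bupropion's participants skew toward the low-rate heavy smokers group.)

counseling alone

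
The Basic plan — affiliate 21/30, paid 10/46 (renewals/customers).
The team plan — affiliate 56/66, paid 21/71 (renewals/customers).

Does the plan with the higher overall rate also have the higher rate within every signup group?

Yes

Affiliate: the Basic plan 21/30 = 70.0%, the team plan 56/66 = 84.8% → the team plan
Paid: the Basic plan 10/46 = 21.7%, the team plan 21/71 = 29.6% → the team plan
Overall: the Basic plan 31/76 = 40.8%, the team plan 77/137 = 56.2% → the team plan
The team plan wins overall and in every signup group — no reversal.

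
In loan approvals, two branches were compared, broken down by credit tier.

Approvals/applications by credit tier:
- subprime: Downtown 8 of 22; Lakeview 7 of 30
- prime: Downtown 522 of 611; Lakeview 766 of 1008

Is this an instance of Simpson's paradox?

Subprime: Downtown 8/22 = 36.4%, Lakeview 7/30 = 23.3% → Downtown
Prime: Downtown 522/611 = 85.4%, Lakeview 766/1008 = 76.0% → Downtown
Overall: Downtown 530/633 = 83.7%, Lakeview 773/1038 = 74.5% → Downtown
Downtown wins overall and in every credit group — no reversal.

No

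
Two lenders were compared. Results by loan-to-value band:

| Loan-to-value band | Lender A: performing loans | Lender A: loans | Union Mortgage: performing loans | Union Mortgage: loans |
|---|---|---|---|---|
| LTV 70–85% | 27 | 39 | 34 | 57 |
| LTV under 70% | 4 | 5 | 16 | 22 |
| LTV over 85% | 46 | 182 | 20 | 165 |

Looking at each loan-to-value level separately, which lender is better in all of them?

Lender A

LTV 70–85%: Lender A 27/39 = 69.2%, Union Mortgage 34/57 = 59.6% → Lender A
LTV under 70%: Lender A 4/5 = 80.0%, Union Mortgage 16/22 = 72.7% → Lender A
LTV over 85%: Lender A 46/182 = 25.3%, Union Mortgage 20/165 = 12.1% → Lender A
Lender A has the higher rate in all 3 groups.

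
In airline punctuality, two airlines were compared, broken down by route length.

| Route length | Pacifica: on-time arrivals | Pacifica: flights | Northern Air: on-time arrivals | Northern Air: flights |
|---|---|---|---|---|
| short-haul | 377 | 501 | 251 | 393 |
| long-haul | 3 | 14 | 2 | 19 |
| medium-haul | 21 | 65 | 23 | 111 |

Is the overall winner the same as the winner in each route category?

Short-haul: Pacifica 377/501 = 75.2%, Northern Air 251/393 = 63.9% → Pacifica
Long-haul: Pacifica 3/14 = 21.4%, Northern Air 2/19 = 10.5% → Pacifica
Medium-haul: Pacifica 21/65 = 32.3%, Northern Air 23/111 = 20.7% → Pacifica
Overall: Pacifica 401/580 = 69.1%, Northern Air 276/523 = 52.8% → Pacifica
Pacifica wins overall and in every route group — no reversal.

Yes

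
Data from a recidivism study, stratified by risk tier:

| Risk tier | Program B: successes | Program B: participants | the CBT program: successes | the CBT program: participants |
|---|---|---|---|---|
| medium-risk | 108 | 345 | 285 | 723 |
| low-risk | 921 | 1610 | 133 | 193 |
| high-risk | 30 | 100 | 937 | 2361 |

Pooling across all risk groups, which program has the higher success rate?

Program B

Medium-risk: Program B 108/345 = 31.3%, the CBT program 285/723 = 39.4% → the CBT program
Low-risk: Program B 921/1610 = 57.2%, the CBT program 133/193 = 68.9% → the CBT program
High-risk: Program B 30/100 = 30.0%, the CBT program 937/2361 = 39.7% → the CBT program
Overall: Program B 1059/2055 = 51.5%, the CBT program 1355/3277 = 41.3% → Program B
(The CBT program wins every risk group but Program B wins overall — the CBT program's participants skew toward the low-rate high-risk group.)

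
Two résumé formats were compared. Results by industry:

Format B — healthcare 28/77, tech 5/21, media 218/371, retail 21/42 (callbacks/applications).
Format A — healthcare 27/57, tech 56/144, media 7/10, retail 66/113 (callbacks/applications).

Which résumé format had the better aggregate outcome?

Healthcare: Format B 28/77 = 36.4%, Format A 27/57 = 47.4% → Format A
Tech: Format B 5/21 = 23.8%, Format A 56/144 = 38.9% → Format A
Media: Format B 218/371 = 58.8%, Format A 7/10 = 70.0% → Format A
Retail: Format B 21/42 = 50.0%, Format A 66/113 = 58.4% → Format A
Overall: Format B 272/511 = 53.2%, Format A 156/324 = 48.1% → Format B
(Format A wins every industry group but Format B wins overall — Format A's applications skew toward the low-rate tech group.)

Format B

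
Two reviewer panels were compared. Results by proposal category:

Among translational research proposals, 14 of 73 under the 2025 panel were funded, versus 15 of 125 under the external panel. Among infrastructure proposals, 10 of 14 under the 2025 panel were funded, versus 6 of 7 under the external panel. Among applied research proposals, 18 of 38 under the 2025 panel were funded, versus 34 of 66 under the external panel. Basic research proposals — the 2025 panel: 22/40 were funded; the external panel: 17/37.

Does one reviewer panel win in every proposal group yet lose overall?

No

Translational research: the 2025 panel 14/73 = 19.2%, the external panel 15/125 = 12.0% → the 2025 panel
Infrastructure: the 2025 panel 10/14 = 71.4%, the external panel 6/7 = 85.7% → the external panel
Applied research: the 2025 panel 18/38 = 47.4%, the external panel 34/66 = 51.5% → the external panel
Basic research: the 2025 panel 22/40 = 55.0%, the external panel 17/37 = 45.9% → the 2025 panel
Overall: the 2025 panel 64/165 = 38.8%, the external panel 72/235 = 30.6% → the 2025 panel
Neither sweeps: the 2025 panel wins 2 of 4 groups, the external panel wins 2. The 2025 panel wins overall but not every group — no Simpson reversal.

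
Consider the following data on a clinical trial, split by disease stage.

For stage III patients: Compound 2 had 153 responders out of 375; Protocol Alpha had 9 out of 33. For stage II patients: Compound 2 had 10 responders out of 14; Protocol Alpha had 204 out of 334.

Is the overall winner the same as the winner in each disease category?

Stage III: Compound 2 153/375 = 40.8%, Protocol Alpha 9/33 = 27.3% → Compound 2
Stage II: Compound 2 10/14 = 71.4%, Protocol Alpha 204/334 = 61.1% → Compound 2
Overall: Compound 2 163/389 = 41.9%, Protocol Alpha 213/367 = 58.0% → Protocol Alpha
Compound 2 wins each disease group but Protocol Alpha wins overall — the comparison reverses. Compound 2's patients skew toward stage III, which has a lower base rate.

No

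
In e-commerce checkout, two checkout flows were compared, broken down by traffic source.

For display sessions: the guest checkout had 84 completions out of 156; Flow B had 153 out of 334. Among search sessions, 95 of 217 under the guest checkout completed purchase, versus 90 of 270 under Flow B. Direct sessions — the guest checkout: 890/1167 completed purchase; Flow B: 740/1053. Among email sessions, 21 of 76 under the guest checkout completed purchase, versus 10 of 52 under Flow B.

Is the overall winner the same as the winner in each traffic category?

Display: the guest checkout 84/156 = 53.8%, Flow B 153/334 = 45.8% → the guest checkout
Search: the guest checkout 95/217 = 43.8%, Flow B 90/270 = 33.3% → the guest checkout
Direct: the guest checkout 890/1167 = 76.3%, Flow B 740/1053 = 70.3% → the guest checkout
Email: the guest checkout 21/76 = 27.6%, Flow B 10/52 = 19.2% → the guest checkout
Overall: the guest checkout 1090/1616 = 67.5%, Flow B 993/1709 = 58.1% → the guest checkout
The guest checkout wins overall and in every traffic group — no reversal.

Yes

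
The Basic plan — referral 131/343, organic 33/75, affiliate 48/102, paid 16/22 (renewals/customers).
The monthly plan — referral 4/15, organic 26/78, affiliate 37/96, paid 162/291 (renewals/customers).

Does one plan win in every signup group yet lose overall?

Referral: the Basic plan 131/343 = 38.2%, the monthly plan 4/15 = 26.7% → the Basic plan
Organic: the Basic plan 33/75 = 44.0%, the monthly plan 26/78 = 33.3% → the Basic plan
Affiliate: the Basic plan 48/102 = 47.1%, the monthly plan 37/96 = 38.5% → the Basic plan
Paid: the Basic plan 16/22 = 72.7%, the monthly plan 162/291 = 55.7% → the Basic plan
Overall: the Basic plan 228/542 = 42.1%, the monthly plan 229/480 = 47.7% → the monthly plan
The Basic plan wins each signup group but the monthly plan wins overall — the comparison reverses. The Basic plan's customers skew toward referral, which has a lower base rate.

Yes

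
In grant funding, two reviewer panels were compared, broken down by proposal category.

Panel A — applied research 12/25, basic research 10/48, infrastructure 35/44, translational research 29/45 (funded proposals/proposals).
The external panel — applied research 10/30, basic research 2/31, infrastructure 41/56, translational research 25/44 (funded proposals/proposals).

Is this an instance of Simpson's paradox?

Applied research: Panel A 12/25 = 48.0%, the external panel 10/30 = 33.3% → Panel A
Basic research: Panel A 10/48 = 20.8%, the external panel 2/31 = 6.5% → Panel A
Infrastructure: Panel A 35/44 = 79.5%, the external panel 41/56 = 73.2% → Panel A
Translational research: Panel A 29/45 = 64.4%, the external panel 25/44 = 56.8% → Panel A
Overall: Panel A 86/162 = 53.1%, the external panel 78/161 = 48.4% → Panel A
Panel A wins overall and in every proposal group — no reversal.

No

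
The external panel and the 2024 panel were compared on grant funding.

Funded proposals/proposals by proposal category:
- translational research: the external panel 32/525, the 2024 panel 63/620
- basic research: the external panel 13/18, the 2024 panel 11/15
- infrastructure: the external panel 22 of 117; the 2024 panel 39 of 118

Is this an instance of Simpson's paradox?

Translational research: the external panel 32/525 = 6.1%, the 2024 panel 63/620 = 10.2% → the 2024 panel
Basic research: the external panel 13/18 = 72.2%, the 2024 panel 11/15 = 73.3% → the 2024 panel
Infrastructure: the external panel 22/117 = 18.8%, the 2024 panel 39/118 = 33.1% → the 2024 panel
Overall: the external panel 67/660 = 10.2%, the 2024 panel 113/753 = 15.0% → the 2024 panel
The 2024 panel wins overall and in every proposal group — no reversal.

No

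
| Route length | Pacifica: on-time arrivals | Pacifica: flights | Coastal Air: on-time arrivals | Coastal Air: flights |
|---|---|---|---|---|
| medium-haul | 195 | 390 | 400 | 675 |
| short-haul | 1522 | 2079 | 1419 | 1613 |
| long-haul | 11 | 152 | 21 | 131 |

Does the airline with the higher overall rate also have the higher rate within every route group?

Yes

Medium-haul: Pacifica 195/390 = 50.0%, Coastal Air 400/675 = 59.3% → Coastal Air
Short-haul: Pacifica 1522/2079 = 73.2%, Coastal Air 1419/1613 = 88.0% → Coastal Air
Long-haul: Pacifica 11/152 = 7.2%, Coastal Air 21/131 = 16.0% → Coastal Air
Overall: Pacifica 1728/2621 = 65.9%, Coastal Air 1840/2419 = 76.1% → Coastal Air
Coastal Air wins overall and in every route group — no reversal.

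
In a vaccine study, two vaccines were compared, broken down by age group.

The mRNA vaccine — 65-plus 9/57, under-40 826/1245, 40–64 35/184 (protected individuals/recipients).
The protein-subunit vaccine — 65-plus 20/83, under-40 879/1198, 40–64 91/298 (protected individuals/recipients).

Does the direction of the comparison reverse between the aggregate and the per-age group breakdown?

No

65-plus: the mRNA vaccine 9/57 = 15.8%, the protein-subunit vaccine 20/83 = 24.1% → the protein-subunit vaccine
Under-40: the mRNA vaccine 826/1245 = 66.3%, the protein-subunit vaccine 879/1198 = 73.4% → the protein-subunit vaccine
40–64: the mRNA vaccine 35/184 = 19.0%, the protein-subunit vaccine 91/298 = 30.5% → the protein-subunit vaccine
Overall: the mRNA vaccine 870/1486 = 58.5%, the protein-subunit vaccine 990/1579 = 62.7% → the protein-subunit vaccine
The protein-subunit vaccine wins overall and in every age group — no reversal.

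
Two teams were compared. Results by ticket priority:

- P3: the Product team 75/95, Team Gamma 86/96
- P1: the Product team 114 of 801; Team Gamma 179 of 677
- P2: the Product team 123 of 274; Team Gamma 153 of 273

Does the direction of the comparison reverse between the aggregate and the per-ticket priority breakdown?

P3: the Product team 75/95 = 78.9%, Team Gamma 86/96 = 89.6% → Team Gamma
P1: the Product team 114/801 = 14.2%, Team Gamma 179/677 = 26.4% → Team Gamma
P2: the Product team 123/274 = 44.9%, Team Gamma 153/273 = 56.0% → Team Gamma
Overall: the Product team 312/1170 = 26.7%, Team Gamma 418/1046 = 40.0% → Team Gamma
Team Gamma wins overall and in every ticket group — no reversal.

No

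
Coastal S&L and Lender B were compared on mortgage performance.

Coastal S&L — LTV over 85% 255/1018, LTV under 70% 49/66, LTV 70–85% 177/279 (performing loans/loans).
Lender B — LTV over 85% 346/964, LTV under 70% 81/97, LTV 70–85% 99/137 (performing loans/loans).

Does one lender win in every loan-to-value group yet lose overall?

No

LTV over 85%: Coastal S&L 255/1018 = 25.0%, Lender B 346/964 = 35.9% → Lender B
LTV under 70%: Coastal S&L 49/66 = 74.2%, Lender B 81/97 = 83.5% → Lender B
LTV 70–85%: Coastal S&L 177/279 = 63.4%, Lender B 99/137 = 72.3% → Lender B
Overall: Coastal S&L 481/1363 = 35.3%, Lender B 526/1198 = 43.9% → Lender B
Lender B wins overall and in every loan-to-value group — no reversal.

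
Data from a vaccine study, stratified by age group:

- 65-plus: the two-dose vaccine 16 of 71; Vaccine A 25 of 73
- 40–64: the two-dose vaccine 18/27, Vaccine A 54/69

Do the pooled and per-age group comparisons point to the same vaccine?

65-plus: the two-dose vaccine 16/71 = 22.5%, Vaccine A 25/73 = 34.2% → Vaccine A
40–64: the two-dose vaccine 18/27 = 66.7%, Vaccine A 54/69 = 78.3% → Vaccine A
Overall: the two-dose vaccine 34/98 = 34.7%, Vaccine A 79/142 = 55.6% → Vaccine A
Vaccine A wins overall and in every age group — no reversal.

Yes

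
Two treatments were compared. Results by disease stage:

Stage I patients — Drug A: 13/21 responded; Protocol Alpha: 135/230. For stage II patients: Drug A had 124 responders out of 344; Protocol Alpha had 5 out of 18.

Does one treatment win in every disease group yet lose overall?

Stage I: Drug A 13/21 = 61.9%, Protocol Alpha 135/230 = 58.7% → Drug A
Stage II: Drug A 124/344 = 36.0%, Protocol Alpha 5/18 = 27.8% → Drug A
Overall: Drug A 137/365 = 37.5%, Protocol Alpha 140/248 = 56.5% → Protocol Alpha
Drug A wins each disease group but Protocol Alpha wins overall — the comparison reverses. Drug A's patients skew toward stage II, which has a lower base rate.

Yes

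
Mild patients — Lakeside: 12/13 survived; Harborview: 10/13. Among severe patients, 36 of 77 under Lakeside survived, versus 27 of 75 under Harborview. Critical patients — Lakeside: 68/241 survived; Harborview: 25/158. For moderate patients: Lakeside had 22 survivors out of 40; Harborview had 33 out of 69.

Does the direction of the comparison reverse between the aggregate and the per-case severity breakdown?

Mild: Lakeside 12/13 = 92.3%, Harborview 10/13 = 76.9% → Lakeside
Severe: Lakeside 36/77 = 46.8%, Harborview 27/75 = 36.0% → Lakeside
Critical: Lakeside 68/241 = 28.2%, Harborview 25/158 = 15.8% → Lakeside
Moderate: Lakeside 22/40 = 55.0%, Harborview 33/69 = 47.8% → Lakeside
Overall: Lakeside 138/371 = 37.2%, Harborview 95/315 = 30.2% → Lakeside
Lakeside wins overall and in every case group — no reversal.

No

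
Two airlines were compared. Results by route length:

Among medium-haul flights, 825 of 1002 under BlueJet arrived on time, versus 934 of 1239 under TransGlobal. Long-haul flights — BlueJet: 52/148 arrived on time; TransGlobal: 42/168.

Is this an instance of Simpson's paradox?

Medium-haul: BlueJet 825/1002 = 82.3%, TransGlobal 934/1239 = 75.4% → BlueJet
Long-haul: BlueJet 52/148 = 35.1%, TransGlobal 42/168 = 25.0% → BlueJet
Overall: BlueJet 877/1150 = 76.3%, TransGlobal 976/1407 = 69.4% → BlueJet
BlueJet wins overall and in every route group — no reversal.

No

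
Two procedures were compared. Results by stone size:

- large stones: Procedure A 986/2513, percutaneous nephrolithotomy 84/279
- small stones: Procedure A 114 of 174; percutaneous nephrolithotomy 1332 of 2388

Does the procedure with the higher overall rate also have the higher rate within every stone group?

No

Large stones: Procedure A 986/2513 = 39.2%, percutaneous nephrolithotomy 84/279 = 30.1% → Procedure A
Small stones: Procedure A 114/174 = 65.5%, percutaneous nephrolithotomy 1332/2388 = 55.8% → Procedure A
Overall: Procedure A 1100/2687 = 40.9%, percutaneous nephrolithotomy 1416/2667 = 53.1% → percutaneous nephrolithotomy
Procedure A wins each stone group but percutaneous nephrolithotomy wins overall — the comparison reverses. Procedure A's cases skew toward large stones, which has a lower base rate.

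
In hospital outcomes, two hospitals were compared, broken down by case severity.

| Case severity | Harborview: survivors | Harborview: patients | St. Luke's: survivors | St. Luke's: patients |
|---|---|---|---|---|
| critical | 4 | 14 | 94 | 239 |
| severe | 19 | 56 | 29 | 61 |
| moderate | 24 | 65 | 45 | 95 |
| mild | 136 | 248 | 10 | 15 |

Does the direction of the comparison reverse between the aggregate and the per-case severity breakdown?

Yes

Critical: Harborview 4/14 = 28.6%, St. Luke's 94/239 = 39.3% → St. Luke's
Severe: Harborview 19/56 = 33.9%, St. Luke's 29/61 = 47.5% → St. Luke's
Moderate: Harborview 24/65 = 36.9%, St. Luke's 45/95 = 47.4% → St. Luke's
Mild: Harborview 136/248 = 54.8%, St. Luke's 10/15 = 66.7% → St. Luke's
Overall: Harborview 183/383 = 47.8%, St. Luke's 178/410 = 43.4% → Harborview
St. Luke's wins each case group but Harborview wins overall — the comparison reverses. St. Luke's's patients skew toward critical, which has a lower base rate.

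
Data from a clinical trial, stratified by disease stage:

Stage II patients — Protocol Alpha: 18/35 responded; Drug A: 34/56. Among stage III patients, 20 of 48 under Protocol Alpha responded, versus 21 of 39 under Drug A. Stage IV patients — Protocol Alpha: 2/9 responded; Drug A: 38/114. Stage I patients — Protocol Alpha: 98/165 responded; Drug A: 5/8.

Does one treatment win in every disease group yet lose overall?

Yes

Stage II: Protocol Alpha 18/35 = 51.4%, Drug A 34/56 = 60.7% → Drug A
Stage III: Protocol Alpha 20/48 = 41.7%, Drug A 21/39 = 53.8% → Drug A
Stage IV: Protocol Alpha 2/9 = 22.2%, Drug A 38/114 = 33.3% → Drug A
Stage I: Protocol Alpha 98/165 = 59.4%, Drug A 5/8 = 62.5% → Drug A
Overall: Protocol Alpha 138/257 = 53.7%, Drug A 98/217 = 45.2% → Protocol Alpha
Drug A wins each disease group but Protocol Alpha wins overall — the comparison reverses. Drug A's patients skew toward stage IV, which has a lower base rate.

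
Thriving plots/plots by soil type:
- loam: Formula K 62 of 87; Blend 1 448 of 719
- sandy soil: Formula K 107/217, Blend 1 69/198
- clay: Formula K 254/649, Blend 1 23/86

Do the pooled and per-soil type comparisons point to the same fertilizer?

Loam: Formula K 62/87 = 71.3%, Blend 1 448/719 = 62.3% → Formula K
Sandy soil: Formula K 107/217 = 49.3%, Blend 1 69/198 = 34.8% → Formula K
Clay: Formula K 254/649 = 39.1%, Blend 1 23/86 = 26.7% → Formula K
Overall: Formula K 423/953 = 44.4%, Blend 1 540/1003 = 53.8% → Blend 1
Formula K wins each soil group but Blend 1 wins overall — the comparison reverses. Formula K's plots skew toward clay, which has a lower base rate.

No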